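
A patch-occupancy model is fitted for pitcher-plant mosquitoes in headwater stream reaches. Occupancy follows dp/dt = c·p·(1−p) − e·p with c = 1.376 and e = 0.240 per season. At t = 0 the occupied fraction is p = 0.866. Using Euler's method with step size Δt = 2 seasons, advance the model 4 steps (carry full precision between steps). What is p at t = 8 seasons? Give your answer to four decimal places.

0.9180

Update rule: p ← p + [c·p·(1−p) − e·p]·Δt with Δt = 2.
  1  |  dp/dt·Δt = -0.096327  |  p_1 = 0.769673
  2  |  dp/dt·Δt = +0.118422  |  p_2 = 0.888095
  3  |  dp/dt·Δt = -0.152785  |  p_3 = 0.735310
  4  |  dp/dt·Δt = +0.182671  |  p_4 = 0.917981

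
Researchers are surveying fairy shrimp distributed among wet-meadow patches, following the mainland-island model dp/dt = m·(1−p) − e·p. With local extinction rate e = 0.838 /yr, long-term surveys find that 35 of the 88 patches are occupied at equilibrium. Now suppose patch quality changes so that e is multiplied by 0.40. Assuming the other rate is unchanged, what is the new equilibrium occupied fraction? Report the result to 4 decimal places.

0.6228

Observed p* = 35/88 = 0.39773.
Balance m(1−p*) = e·p* gives m = e·p*/(1−p*) = 0.838×0.39773/0.60227 = 0.55340.
New p* = m/(m+e) = 0.55340/(0.55340+0.33520) = 0.62278.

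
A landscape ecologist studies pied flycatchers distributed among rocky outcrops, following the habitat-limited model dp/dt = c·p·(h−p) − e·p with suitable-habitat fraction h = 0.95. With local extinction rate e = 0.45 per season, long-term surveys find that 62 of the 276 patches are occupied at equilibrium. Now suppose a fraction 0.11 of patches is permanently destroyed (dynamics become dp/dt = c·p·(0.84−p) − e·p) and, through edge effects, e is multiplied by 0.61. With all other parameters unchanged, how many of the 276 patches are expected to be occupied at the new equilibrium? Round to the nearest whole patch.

110

Observed p* = 62/276 = 0.22464.
Balance c(h−p*) = e gives c = e/(0.95 − 0.22464) = 0.45/0.72536 = 0.62038.
New p* = 0.84 − e/c = 0.84 − 0.27450/0.62038 = 0.39753.
Expected occupied = 276 × 0.39753 = 109.72 ≈ 110.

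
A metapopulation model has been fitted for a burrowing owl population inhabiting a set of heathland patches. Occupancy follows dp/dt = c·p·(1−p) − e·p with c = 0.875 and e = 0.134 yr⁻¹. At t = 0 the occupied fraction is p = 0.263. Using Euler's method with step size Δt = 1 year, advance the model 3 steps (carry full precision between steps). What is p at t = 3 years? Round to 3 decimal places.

0.696

Update rule: p ← p + [c·p·(1−p) − e·p]·Δt with Δt = 1.
t = 1: p = 0.26300 + (+0.13436) = 0.39736
t = 2: p = 0.39736 + (+0.15629) = 0.55365
t = 3: p = 0.55365 + (+0.14204) = 0.69569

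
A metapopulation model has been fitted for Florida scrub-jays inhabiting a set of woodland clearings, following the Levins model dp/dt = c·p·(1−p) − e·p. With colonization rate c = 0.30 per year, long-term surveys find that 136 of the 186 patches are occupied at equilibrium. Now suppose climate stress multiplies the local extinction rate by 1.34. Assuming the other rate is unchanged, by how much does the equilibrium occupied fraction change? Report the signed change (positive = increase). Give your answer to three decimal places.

Observed p* = 136/186 = 0.73118.
Balance c(1−p*) = e gives e = 0.30×(1 − 0.73118) = 0.08065.
New p* = 1 − e/c = 1 − 0.10807/0.30000 = 0.63977.
Δp* = 0.63977 − 0.73118 = -0.09141.

-0.091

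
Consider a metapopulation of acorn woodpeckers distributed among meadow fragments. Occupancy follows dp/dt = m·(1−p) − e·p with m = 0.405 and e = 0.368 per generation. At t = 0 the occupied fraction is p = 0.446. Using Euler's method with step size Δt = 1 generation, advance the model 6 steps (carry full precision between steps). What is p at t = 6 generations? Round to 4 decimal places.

0.5239

Update rule: p ← p + [m·(1−p) − e·p]·Δt with Δt = 1.
  1  |  dp/dt·Δt = +0.060242  |  p_1 = 0.506242
  2  |  dp/dt·Δt = +0.013675  |  p_2 = 0.519917
  3  |  dp/dt·Δt = +0.003104  |  p_3 = 0.523021
  4  |  dp/dt·Δt = +0.000705  |  p_4 = 0.523726
  5  |  dp/dt·Δt = +0.000160  |  p_5 = 0.523886
  6  |  dp/dt·Δt = +0.000036  |  p_6 = 0.523922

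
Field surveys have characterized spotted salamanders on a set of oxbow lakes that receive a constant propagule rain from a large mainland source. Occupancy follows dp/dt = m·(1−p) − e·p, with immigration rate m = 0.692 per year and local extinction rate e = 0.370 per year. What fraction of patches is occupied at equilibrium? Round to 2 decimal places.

At equilibrium the propagule rain into empty patches balances local extinction: m(1−p*) = e·p*.
p* = m/(m+e) = 0.692/(0.692+0.370) = 0.692/1.0620 = 0.6516.

0.65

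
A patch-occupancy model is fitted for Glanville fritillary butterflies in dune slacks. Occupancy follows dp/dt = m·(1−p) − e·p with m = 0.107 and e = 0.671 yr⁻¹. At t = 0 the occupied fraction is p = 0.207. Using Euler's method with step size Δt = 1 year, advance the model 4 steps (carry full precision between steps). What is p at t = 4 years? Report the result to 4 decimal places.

Update rule: p ← p + [m·(1−p) − e·p]·Δt with Δt = 1.
p: 0.20700 → 0.15295  (Δp = -0.05405)
p: 0.15295 → 0.14096  (Δp = -0.01200)
p: 0.14096 → 0.13829  (Δp = -0.00266)
p: 0.13829 → 0.13770  (Δp = -0.00059)

0.1377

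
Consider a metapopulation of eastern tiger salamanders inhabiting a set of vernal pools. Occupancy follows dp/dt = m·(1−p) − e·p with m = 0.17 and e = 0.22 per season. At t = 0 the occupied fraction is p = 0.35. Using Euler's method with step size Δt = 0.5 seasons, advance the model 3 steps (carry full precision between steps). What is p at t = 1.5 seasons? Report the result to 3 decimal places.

0.391

Update rule: p ← p + [m·(1−p) − e·p]·Δt with Δt = 0.5.
step 1: Δp = +0.01675, p = 0.36675
step 2: Δp = +0.01348, p = 0.38023
step 3: Δp = +0.01085, p = 0.39109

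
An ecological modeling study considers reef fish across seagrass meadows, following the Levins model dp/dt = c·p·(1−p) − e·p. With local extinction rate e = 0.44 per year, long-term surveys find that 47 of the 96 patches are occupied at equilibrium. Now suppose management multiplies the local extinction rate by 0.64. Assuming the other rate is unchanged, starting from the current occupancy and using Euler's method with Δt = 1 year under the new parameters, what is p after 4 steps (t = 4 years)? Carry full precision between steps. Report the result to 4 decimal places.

Observed p* = 47/96 = 0.48958.
Balance c(1−p*) = e gives c = e/(1 − 0.48958) = 0.44/0.51042 = 0.86204.
Starting from p₀ = 0.48958; update p ← p + (dp/dt)·Δt with the new parameters.
step 1: Δp = +0.07755, p = 0.56713
step 2: Δp = +0.05192, p = 0.61905
step 3: Δp = +0.02897, p = 0.64802
step 4: Δp = +0.01414, p = 0.66216

0.6622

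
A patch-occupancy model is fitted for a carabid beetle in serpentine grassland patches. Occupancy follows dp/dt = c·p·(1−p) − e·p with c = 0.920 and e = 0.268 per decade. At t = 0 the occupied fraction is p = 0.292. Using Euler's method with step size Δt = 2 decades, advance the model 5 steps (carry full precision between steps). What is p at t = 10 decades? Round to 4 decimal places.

Update rule: p ← p + [c·p·(1−p) − e·p]·Δt with Δt = 2.
p: 0.29200 → 0.51588  (Δp = +0.22388)
p: 0.51588 → 0.69891  (Δp = +0.18302)
p: 0.69891 → 0.71150  (Δp = +0.01259)
p: 0.71150 → 0.70783  (Δp = -0.00367)
p: 0.70783 → 0.70896  (Δp = +0.00113)

0.7090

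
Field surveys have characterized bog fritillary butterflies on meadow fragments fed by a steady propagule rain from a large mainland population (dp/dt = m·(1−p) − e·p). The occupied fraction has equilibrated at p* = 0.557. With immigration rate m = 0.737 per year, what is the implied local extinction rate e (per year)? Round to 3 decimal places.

At equilibrium m(1−p*) = e·p*, so e = m(1−p*)/p*.
e = 0.737 × 0.4430 / 0.557 = 0.5862.

0.586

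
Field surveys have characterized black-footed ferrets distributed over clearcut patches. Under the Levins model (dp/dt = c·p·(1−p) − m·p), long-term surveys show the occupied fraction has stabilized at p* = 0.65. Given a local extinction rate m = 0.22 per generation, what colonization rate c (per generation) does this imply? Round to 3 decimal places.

0.629

At equilibrium c(1−p*) = m, so c = m/(1−p*).
c = 0.22/(1 − 0.65) = 0.22/0.3500 = 0.6286.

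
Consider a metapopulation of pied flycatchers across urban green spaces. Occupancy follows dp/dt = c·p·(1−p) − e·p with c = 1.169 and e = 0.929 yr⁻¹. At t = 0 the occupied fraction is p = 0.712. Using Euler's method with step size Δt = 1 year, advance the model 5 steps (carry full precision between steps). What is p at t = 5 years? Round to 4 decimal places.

0.2256

Update rule: p ← p + [c·p·(1−p) − e·p]·Δt with Δt = 1.
step 1: Δp = -0.42174, p = 0.29026
step 2: Δp = -0.02883, p = 0.26143
step 3: Δp = -0.01715, p = 0.24428
step 4: Δp = -0.01113, p = 0.23315
step 5: Δp = -0.00759, p = 0.22556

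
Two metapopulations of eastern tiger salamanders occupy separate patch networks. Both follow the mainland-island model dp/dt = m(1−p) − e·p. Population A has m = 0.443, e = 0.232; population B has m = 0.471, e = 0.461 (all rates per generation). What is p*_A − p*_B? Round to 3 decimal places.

0.151

A: p*_A = m/(m+e) = 0.443/0.6750 = 0.6563.
B: p*_B = 0.471/0.9320 = 0.5054.
p*_A − p*_B = 0.6563 − 0.5054 = 0.1509.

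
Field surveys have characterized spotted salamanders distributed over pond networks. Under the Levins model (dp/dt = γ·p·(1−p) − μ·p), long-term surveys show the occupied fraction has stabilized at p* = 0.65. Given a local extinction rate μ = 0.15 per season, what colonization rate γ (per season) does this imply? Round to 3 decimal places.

At equilibrium γ(1−p*) = μ, so γ = μ/(1−p*).
γ = 0.15/(1 − 0.65) = 0.15/0.3500 = 0.4286.

0.429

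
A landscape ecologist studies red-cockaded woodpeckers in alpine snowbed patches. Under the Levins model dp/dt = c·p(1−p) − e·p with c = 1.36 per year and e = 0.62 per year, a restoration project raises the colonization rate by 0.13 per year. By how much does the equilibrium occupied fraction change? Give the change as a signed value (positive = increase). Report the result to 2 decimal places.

Before: p* = 1 − 0.62/1.36 = 0.5441.
After the change, c = 1.49, e = 0.62, so p* = 1 − 0.62/1.49 = 0.5839.
Δp* = 0.5839 − 0.5441 = +0.0398.

0.04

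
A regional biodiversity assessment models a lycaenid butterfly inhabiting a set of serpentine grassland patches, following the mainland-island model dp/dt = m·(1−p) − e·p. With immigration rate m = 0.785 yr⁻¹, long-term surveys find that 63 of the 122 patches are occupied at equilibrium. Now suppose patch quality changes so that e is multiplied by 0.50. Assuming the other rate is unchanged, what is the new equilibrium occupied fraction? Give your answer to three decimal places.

Observed p* = 63/122 = 0.51639.
Balance m(1−p*) = e·p* gives e = m(1−p*)/p* = 0.785×0.48361/0.51639 = 0.73517.
New p* = m/(m+e) = 0.78500/(0.78500+0.36758) = 0.68108.

0.681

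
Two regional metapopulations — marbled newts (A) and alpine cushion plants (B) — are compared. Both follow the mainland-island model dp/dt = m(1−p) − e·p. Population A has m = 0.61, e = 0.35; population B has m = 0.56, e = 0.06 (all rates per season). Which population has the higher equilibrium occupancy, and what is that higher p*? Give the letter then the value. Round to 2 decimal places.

A: p*_A = m/(m+e) = 0.61/0.9600 = 0.6354.
B: p*_B = 0.56/0.6200 = 0.9032.
B is higher at 0.9032.

B, 0.90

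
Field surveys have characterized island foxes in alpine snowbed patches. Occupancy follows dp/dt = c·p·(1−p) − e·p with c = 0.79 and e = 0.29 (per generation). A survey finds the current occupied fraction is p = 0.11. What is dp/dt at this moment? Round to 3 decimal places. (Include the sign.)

Colonization term: c·p·(1−p) = 0.79×0.11×0.8900 = 0.07734.
Extinction term: e·p = 0.03190.
dp/dt = 0.07734 − 0.03190 = 0.04544.

0.045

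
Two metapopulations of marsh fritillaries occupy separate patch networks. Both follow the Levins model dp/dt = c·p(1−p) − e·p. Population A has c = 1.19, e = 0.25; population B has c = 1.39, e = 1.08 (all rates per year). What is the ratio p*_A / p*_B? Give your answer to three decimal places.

3.542

A: p*_A = 1 − 0.25/1.19 = 0.7899.
B: p*_B = 1 − 1.08/1.39 = 0.2230.
p*_A / p*_B = 0.7899/0.2230 = 3.5419.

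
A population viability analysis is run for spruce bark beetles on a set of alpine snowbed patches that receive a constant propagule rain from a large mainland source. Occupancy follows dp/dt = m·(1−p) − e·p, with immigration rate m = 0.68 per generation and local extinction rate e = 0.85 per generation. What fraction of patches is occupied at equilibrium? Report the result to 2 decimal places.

0.44

At equilibrium the propagule rain into empty patches balances local extinction: m(1−p*) = e·p*.
p* = m/(m+e) = 0.68/(0.68+0.85) = 0.68/1.5300 = 0.4444.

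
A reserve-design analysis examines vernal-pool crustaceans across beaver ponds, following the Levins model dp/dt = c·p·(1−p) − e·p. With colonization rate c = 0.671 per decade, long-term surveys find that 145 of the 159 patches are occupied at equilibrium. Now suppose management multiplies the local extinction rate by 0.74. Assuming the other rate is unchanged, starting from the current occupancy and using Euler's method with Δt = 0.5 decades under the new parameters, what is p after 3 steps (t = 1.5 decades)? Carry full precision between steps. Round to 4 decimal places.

Observed p* = 145/159 = 0.91195.
Balance c(1−p*) = e gives e = 0.671×(1 − 0.91195) = 0.05908.
Starting from p₀ = 0.91195; update p ← p + (dp/dt)·Δt with the new parameters.
t = 0.5: p = 0.91195 + (+0.00700) = 0.91895
t = 1: p = 0.91895 + (+0.00490) = 0.92385
t = 1.5: p = 0.92385 + (+0.00341) = 0.92726

0.9273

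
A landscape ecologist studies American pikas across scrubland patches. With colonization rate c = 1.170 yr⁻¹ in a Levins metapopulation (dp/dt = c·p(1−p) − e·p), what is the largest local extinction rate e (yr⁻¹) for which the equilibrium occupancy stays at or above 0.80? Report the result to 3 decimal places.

0.234

1 − e/c ≥ 0.80 ⇒ e ≤ c(1 − 0.80) = 1.170 × 0.2000.
e_max = 0.2340.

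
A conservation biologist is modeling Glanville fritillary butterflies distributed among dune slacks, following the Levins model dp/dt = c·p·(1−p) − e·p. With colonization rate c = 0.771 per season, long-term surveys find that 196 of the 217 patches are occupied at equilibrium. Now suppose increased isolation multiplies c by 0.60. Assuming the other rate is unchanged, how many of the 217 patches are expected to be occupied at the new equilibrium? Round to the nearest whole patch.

Observed p* = 196/217 = 0.90323.
Balance c(1−p*) = e gives e = 0.771×(1 − 0.90323) = 0.07461.
New p* = 1 − e/c = 1 − 0.07461/0.46260 = 0.83872.
Expected occupied = 217 × 0.83872 = 182.00 ≈ 182.

182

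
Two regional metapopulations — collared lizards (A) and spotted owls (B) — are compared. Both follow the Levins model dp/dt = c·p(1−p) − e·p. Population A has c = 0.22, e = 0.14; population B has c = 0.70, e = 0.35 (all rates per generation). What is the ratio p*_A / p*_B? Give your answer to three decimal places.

A: p*_A = 1 − 0.14/0.22 = 0.3636.
B: p*_B = 1 − 0.35/0.70 = 0.5000.
p*_A / p*_B = 0.3636/0.5000 = 0.7273.

0.727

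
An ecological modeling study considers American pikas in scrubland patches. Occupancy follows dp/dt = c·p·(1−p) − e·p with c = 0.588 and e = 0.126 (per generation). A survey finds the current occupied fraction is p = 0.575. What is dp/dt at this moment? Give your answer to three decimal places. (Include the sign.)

0.071

Colonization term: c·p·(1−p) = 0.588×0.575×0.4250 = 0.14369.
Extinction term: e·p = 0.07245.
dp/dt = 0.14369 − 0.07245 = 0.07124.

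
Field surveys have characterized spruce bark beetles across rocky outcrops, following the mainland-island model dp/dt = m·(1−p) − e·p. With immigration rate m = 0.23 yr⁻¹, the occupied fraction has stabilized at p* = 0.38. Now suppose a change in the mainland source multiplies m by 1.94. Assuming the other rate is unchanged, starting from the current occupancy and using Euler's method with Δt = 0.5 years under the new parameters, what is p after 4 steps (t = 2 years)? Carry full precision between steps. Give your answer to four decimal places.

0.5235

Balance m(1−p*) = e·p* gives e = m(1−p*)/p* = 0.23×0.62000/0.38000 = 0.37526.
Starting from p₀ = 0.38000; update p ← p + (dp/dt)·Δt with the new parameters.
p: 0.38000 → 0.44702  (Δp = +0.06702)
p: 0.44702 → 0.48652  (Δp = +0.03949)
p: 0.48652 → 0.50979  (Δp = +0.02327)
p: 0.50979 → 0.52350  (Δp = +0.01371)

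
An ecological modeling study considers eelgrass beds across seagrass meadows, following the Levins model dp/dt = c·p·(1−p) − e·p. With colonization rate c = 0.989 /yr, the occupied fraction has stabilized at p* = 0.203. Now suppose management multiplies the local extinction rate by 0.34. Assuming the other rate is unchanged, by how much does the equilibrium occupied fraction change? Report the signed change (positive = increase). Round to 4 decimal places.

0.5260

Balance c(1−p*) = e gives e = 0.989×(1 − 0.20300) = 0.78823.
New p* = 1 − e/c = 1 − 0.26800/0.98900 = 0.72902.
Δp* = 0.72902 − 0.20300 = +0.52602.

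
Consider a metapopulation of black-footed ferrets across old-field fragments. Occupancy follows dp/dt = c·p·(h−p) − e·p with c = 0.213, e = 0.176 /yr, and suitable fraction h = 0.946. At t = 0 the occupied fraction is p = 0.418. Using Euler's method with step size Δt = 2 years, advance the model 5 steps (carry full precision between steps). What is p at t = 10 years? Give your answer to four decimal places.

Update rule: p ← p + [c·p·(h−p) − e·p]·Δt with Δt = 2.
p: 0.41800 → 0.36488  (Δp = -0.05312)
p: 0.36488 → 0.32677  (Δp = -0.03811)
p: 0.32677 → 0.29795  (Δp = -0.02882)
p: 0.29795 → 0.27533  (Δp = -0.02262)
p: 0.27533 → 0.25707  (Δp = -0.01825)

0.2571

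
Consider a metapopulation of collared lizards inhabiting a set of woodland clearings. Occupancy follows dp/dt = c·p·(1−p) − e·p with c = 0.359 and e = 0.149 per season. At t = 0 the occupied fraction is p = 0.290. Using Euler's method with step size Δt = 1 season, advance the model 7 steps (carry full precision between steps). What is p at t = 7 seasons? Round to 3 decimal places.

Update rule: p ← p + [c·p·(1−p) − e·p]·Δt with Δt = 1.
  1  |  dp/dt·Δt = +0.030708  |  p_1 = 0.320708
  2  |  dp/dt·Δt = +0.030424  |  p_2 = 0.351132
  3  |  dp/dt·Δt = +0.029475  |  p_3 = 0.380608
  4  |  dp/dt·Δt = +0.027922  |  p_4 = 0.408530
  5  |  dp/dt·Δt = +0.025875  |  p_5 = 0.434405
  6  |  dp/dt·Δt = +0.023479  |  p_6 = 0.457884
  7  |  dp/dt·Δt = +0.020888  |  p_7 = 0.478773

0.479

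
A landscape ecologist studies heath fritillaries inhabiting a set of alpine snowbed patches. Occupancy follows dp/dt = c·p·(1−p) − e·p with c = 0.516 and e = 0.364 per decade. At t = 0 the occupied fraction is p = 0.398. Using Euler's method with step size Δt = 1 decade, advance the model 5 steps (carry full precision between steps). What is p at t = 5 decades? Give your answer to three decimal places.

0.331

Update rule: p ← p + [c·p·(1−p) − e·p]·Δt with Δt = 1.
p: 0.39800 → 0.37676  (Δp = -0.02124)
p: 0.37676 → 0.36078  (Δp = -0.01598)
p: 0.36078 → 0.34846  (Δp = -0.01233)
p: 0.34846 → 0.33877  (Δp = -0.00969)
p: 0.33877 → 0.33104  (Δp = -0.00773)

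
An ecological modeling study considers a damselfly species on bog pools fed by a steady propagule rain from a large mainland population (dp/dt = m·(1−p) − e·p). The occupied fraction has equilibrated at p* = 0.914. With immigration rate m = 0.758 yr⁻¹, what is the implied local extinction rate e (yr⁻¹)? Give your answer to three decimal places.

0.071

At equilibrium m(1−p*) = e·p*, so e = m(1−p*)/p*.
e = 0.758 × 0.0860 / 0.914 = 0.0713.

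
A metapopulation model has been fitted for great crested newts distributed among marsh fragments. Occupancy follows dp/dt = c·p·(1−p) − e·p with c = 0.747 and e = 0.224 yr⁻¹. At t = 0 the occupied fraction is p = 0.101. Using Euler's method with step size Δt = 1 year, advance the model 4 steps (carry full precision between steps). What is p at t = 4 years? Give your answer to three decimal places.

Update rule: p ← p + [c·p·(1−p) − e·p]·Δt with Δt = 1.
p: 0.10100 → 0.14620  (Δp = +0.04520)
p: 0.14620 → 0.20670  (Δp = +0.06050)
p: 0.20670 → 0.28289  (Δp = +0.07619)
p: 0.28289 → 0.37106  (Δp = +0.08817)

0.371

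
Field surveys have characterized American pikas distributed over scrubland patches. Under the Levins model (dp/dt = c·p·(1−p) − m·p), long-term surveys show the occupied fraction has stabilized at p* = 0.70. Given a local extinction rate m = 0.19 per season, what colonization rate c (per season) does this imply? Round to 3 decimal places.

At equilibrium c(1−p*) = m, so c = m/(1−p*).
c = 0.19/(1 − 0.70) = 0.19/0.3000 = 0.6333.

0.633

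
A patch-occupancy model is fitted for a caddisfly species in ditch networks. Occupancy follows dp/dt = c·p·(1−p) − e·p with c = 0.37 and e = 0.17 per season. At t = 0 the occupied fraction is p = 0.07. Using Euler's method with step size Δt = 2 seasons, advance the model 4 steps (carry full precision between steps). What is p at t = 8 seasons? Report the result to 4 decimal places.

0.2098

Update rule: p ← p + [c·p·(1−p) − e·p]·Δt with Δt = 2.
  1  |  dp/dt·Δt = +0.024374  |  p_1 = 0.094374
  2  |  dp/dt·Δt = +0.031159  |  p_2 = 0.125533
  3  |  dp/dt·Δt = +0.038552  |  p_3 = 0.164085
  4  |  dp/dt·Δt = +0.045710  |  p_4 = 0.209795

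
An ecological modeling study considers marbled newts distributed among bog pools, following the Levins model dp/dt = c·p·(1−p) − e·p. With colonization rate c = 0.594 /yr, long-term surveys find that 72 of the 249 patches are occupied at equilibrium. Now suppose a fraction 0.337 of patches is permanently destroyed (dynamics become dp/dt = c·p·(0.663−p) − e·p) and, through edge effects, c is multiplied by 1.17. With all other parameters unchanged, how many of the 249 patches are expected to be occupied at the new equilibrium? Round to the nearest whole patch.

Observed p* = 72/249 = 0.28916.
Balance c(1−p*) = e gives e = 0.594×(1 − 0.28916) = 0.42224.
New p* = 0.663 − e/c = 0.663 − 0.42224/0.69498 = 0.05544.
Expected occupied = 249 × 0.05544 = 13.80 ≈ 14.

14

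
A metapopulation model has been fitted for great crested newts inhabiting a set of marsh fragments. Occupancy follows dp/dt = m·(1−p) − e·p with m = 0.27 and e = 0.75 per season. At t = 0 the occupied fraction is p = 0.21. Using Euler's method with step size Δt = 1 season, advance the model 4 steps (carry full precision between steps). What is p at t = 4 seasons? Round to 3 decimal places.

Update rule: p ← p + [m·(1−p) − e·p]·Δt with Δt = 1.
p: 0.21000 → 0.26580  (Δp = +0.05580)
p: 0.26580 → 0.26468  (Δp = -0.00112)
p: 0.26468 → 0.26471  (Δp = +0.00002)
p: 0.26471 → 0.26471  (Δp = -0.00000)

0.265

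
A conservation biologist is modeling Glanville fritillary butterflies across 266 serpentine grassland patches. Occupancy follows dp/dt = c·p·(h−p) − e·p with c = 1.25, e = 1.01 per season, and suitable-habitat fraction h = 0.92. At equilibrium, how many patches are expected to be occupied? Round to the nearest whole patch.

p* = h − e/c = 0.92 − 0.8080 = 0.1120.
Expected occupied patches = N × p* = 266 × 0.1120 = 29.79 ≈ 30.

30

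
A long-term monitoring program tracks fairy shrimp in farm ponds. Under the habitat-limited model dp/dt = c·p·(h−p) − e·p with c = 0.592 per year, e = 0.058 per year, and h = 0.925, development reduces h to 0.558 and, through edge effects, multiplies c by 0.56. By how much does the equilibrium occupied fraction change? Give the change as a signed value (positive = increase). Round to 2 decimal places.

Before: p* = h − e/c = 0.925 − 0.058/0.592 = 0.925 − 0.0980 = 0.8270.
After: c = 0.33152, e = 0.058, h = 0.558; p* = 0.558 − 0.058/0.33152 = 0.3830.
Δp* = 0.3830 − 0.8270 = -0.4440.

-0.44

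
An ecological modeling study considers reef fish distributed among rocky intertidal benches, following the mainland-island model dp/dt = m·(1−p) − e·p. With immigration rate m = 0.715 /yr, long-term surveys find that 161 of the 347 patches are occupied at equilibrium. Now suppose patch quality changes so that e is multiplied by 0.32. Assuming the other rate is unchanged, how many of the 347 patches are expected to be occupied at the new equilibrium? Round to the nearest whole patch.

253

Observed p* = 161/347 = 0.46398.
Balance m(1−p*) = e·p* gives e = m(1−p*)/p* = 0.715×0.53602/0.46398 = 0.82601.
New p* = m/(m+e) = 0.71500/(0.71500+0.26432) = 0.73010.
Expected occupied = 347 × 0.73010 = 253.34 ≈ 253.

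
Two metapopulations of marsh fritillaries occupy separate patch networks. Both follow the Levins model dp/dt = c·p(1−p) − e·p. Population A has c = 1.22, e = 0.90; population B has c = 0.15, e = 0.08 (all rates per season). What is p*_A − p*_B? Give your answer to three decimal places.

A: p*_A = 1 − 0.90/1.22 = 0.2623.
B: p*_B = 1 − 0.08/0.15 = 0.4667.
p*_A − p*_B = 0.2623 − 0.4667 = -0.2044.

-0.204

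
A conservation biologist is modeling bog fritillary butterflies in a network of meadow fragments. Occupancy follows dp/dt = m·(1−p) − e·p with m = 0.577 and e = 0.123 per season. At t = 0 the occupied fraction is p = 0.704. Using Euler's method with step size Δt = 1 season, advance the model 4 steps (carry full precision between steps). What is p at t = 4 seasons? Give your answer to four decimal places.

Update rule: p ← p + [m·(1−p) − e·p]·Δt with Δt = 1.
p: 0.70400 → 0.78820  (Δp = +0.08420)
p: 0.78820 → 0.81346  (Δp = +0.02526)
p: 0.81346 → 0.82104  (Δp = +0.00758)
p: 0.82104 → 0.82331  (Δp = +0.00227)

0.8233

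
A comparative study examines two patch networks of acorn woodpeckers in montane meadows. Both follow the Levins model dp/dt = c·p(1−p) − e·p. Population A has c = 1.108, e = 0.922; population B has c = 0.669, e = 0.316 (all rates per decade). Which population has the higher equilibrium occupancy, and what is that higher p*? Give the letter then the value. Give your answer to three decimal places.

A: p*_A = 1 − 0.922/1.108 = 0.1679.
B: p*_B = 1 − 0.316/0.669 = 0.5277.
B is higher at 0.5277.

B, 0.528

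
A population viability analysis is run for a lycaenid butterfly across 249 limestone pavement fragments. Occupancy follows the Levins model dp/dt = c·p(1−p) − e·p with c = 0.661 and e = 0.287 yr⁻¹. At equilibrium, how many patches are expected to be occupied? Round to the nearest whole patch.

141

p* = 1 − e/c = 1 − 0.287/0.661 = 0.5658.
Expected occupied patches = N × p* = 249 × 0.5658 = 140.89 ≈ 141.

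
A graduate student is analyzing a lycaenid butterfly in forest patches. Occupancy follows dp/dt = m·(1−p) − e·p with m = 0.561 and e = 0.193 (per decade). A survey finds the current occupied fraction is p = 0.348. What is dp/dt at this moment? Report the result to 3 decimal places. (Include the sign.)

0.299

Colonization term: m·(1−p) = 0.561×0.6520 = 0.36577.
Extinction term: e·p = 0.06716.
dp/dt = 0.36577 − 0.06716 = 0.29861.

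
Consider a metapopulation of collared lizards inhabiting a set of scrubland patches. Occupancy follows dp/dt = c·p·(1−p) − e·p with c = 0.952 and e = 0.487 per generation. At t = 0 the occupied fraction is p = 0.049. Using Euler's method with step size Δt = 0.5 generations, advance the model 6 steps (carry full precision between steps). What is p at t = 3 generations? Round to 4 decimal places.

Update rule: p ← p + [c·p·(1−p) − e·p]·Δt with Δt = 0.5.
p: 0.04900 → 0.05925  (Δp = +0.01025)
p: 0.05925 → 0.07135  (Δp = +0.01210)
p: 0.07135 → 0.08552  (Δp = +0.01417)
p: 0.08552 → 0.10192  (Δp = +0.01640)
p: 0.10192 → 0.12067  (Δp = +0.01875)
p: 0.12067 → 0.14180  (Δp = +0.02113)

0.1418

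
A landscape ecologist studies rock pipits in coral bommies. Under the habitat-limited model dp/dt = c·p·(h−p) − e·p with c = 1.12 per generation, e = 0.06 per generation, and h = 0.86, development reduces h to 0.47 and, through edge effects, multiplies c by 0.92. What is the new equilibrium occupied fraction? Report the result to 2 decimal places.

0.41

Before: p* = h − e/c = 0.86 − 0.06/1.12 = 0.86 − 0.0536 = 0.8064.
After: c = 1.0304, e = 0.06, h = 0.47; p* = 0.47 − 0.06/1.0304 = 0.4118.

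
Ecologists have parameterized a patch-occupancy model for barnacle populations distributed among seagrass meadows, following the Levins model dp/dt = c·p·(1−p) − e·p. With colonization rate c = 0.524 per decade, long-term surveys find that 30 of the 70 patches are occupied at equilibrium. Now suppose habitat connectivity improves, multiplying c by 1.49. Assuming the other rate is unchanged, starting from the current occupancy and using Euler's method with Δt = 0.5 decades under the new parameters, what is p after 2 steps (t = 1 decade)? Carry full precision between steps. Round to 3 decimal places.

Observed p* = 30/70 = 0.42857.
Balance c(1−p*) = e gives e = 0.524×(1 − 0.42857) = 0.29943.
Starting from p₀ = 0.42857; update p ← p + (dp/dt)·Δt with the new parameters.
p: 0.42857 → 0.46001  (Δp = +0.03144)
p: 0.46001 → 0.48811  (Δp = +0.02810)

0.488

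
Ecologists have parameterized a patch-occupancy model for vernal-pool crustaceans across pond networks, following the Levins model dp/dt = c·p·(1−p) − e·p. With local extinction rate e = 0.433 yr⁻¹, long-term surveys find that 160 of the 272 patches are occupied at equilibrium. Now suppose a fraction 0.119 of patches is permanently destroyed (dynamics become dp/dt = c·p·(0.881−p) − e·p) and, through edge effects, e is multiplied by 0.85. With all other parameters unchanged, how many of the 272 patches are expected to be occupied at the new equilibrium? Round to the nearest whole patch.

144

Observed p* = 160/272 = 0.58824.
Balance c(1−p*) = e gives c = e/(1 − 0.58824) = 0.433/0.41176 = 1.05158.
New p* = 0.881 − e/c = 0.881 − 0.36805/1.05158 = 0.53100.
Expected occupied = 272 × 0.53100 = 144.43 ≈ 144.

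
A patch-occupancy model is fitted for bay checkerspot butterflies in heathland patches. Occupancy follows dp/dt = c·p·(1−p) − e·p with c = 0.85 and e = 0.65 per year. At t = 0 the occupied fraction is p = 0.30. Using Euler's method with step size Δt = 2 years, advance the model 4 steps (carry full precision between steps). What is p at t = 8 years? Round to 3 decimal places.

0.241

Update rule: p ← p + [c·p·(1−p) − e·p]·Δt with Δt = 2.
  1  |  dp/dt·Δt = -0.033000  |  p_1 = 0.267000
  2  |  dp/dt·Δt = -0.014391  |  p_2 = 0.252609
  3  |  dp/dt·Δt = -0.007435  |  p_3 = 0.245173
  4  |  dp/dt·Δt = -0.004118  |  p_4 = 0.241056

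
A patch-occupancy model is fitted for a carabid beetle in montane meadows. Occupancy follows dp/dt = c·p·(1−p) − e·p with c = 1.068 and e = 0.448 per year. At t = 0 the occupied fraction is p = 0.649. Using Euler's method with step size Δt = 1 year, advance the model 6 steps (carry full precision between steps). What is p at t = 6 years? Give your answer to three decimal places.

Update rule: p ← p + [c·p·(1−p) − e·p]·Δt with Δt = 1.
  1  |  dp/dt·Δt = -0.047463  |  p_1 = 0.601537
  2  |  dp/dt·Δt = -0.013500  |  p_2 = 0.588038
  3  |  dp/dt·Δt = -0.004719  |  p_3 = 0.583319
  4  |  dp/dt·Δt = -0.001741  |  p_4 = 0.581578
  5  |  dp/dt·Δt = -0.000654  |  p_5 = 0.580924
  6  |  dp/dt·Δt = -0.000248  |  p_6 = 0.580676

0.581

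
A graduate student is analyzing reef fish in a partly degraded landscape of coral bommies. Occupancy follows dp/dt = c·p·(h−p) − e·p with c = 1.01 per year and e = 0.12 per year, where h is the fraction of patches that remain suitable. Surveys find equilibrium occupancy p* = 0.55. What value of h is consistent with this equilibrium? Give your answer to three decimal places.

At equilibrium c(h−p*) = e, so h = p* + e/c.
h = 0.55 + 0.12/1.01 = 0.55 + 0.1188 = 0.6688.

0.669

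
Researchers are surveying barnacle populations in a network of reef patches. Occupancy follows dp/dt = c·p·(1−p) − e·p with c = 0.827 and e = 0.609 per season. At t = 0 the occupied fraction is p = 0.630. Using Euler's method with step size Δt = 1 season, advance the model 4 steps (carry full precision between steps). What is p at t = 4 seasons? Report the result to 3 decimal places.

0.319

Update rule: p ← p + [c·p·(1−p) − e·p]·Δt with Δt = 1.
  1  |  dp/dt·Δt = -0.190896  |  p_1 = 0.439104
  2  |  dp/dt·Δt = -0.063731  |  p_2 = 0.375373
  3  |  dp/dt·Δt = -0.034697  |  p_3 = 0.340676
  4  |  dp/dt·Δt = -0.021714  |  p_4 = 0.318962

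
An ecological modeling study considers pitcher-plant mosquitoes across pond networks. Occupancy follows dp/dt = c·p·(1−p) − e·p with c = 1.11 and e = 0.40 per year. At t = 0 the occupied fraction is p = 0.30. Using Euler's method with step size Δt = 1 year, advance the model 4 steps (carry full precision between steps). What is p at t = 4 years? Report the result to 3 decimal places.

0.621

Update rule: p ← p + [c·p·(1−p) − e·p]·Δt with Δt = 1.
p: 0.30000 → 0.41310  (Δp = +0.11310)
p: 0.41310 → 0.51698  (Δp = +0.10388)
p: 0.51698 → 0.58737  (Δp = +0.07039)
p: 0.58737 → 0.62145  (Δp = +0.03408)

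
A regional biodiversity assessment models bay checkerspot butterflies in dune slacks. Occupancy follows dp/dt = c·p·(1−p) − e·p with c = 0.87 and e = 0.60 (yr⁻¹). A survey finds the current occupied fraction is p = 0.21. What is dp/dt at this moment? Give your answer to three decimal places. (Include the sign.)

0.018

Colonization term: c·p·(1−p) = 0.87×0.21×0.7900 = 0.14433.
Extinction term: e·p = 0.12600.
dp/dt = 0.14433 − 0.12600 = 0.01833.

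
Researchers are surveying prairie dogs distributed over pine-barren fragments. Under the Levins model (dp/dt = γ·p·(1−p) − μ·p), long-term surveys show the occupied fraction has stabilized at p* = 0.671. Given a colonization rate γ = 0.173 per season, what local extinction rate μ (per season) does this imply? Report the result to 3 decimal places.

At equilibrium γ(1−p*) = μ.
μ = 0.173 × (1 − 0.671) = 0.173 × 0.3290 = 0.0569.

0.057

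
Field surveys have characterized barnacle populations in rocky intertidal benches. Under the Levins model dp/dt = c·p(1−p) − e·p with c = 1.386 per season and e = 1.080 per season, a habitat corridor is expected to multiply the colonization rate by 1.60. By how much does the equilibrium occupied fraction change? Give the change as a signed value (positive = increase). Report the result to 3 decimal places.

0.292

Before: p* = 1 − 1.080/1.386 = 0.2208.
After the change, c = 2.2176, e = 1.08, so p* = 1 − 1.08/2.2176 = 0.5130.
Δp* = 0.5130 − 0.2208 = +0.2922.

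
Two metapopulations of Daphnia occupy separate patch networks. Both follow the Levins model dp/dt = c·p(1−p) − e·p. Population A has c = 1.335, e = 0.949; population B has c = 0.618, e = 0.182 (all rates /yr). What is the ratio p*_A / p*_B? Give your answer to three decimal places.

A: p*_A = 1 − 0.949/1.335 = 0.2891.
B: p*_B = 1 − 0.182/0.618 = 0.7055.
p*_A / p*_B = 0.2891/0.7055 = 0.4098.

0.410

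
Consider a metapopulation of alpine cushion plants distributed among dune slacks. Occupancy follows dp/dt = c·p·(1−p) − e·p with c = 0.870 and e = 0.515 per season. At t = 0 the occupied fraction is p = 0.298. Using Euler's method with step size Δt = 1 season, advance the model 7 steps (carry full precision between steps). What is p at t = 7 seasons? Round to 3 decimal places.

0.400

Update rule: p ← p + [c·p·(1−p) − e·p]·Δt with Δt = 1.
t = 1: p = 0.29800 + (+0.02853) = 0.32653
t = 2: p = 0.32653 + (+0.02316) = 0.34969
t = 3: p = 0.34969 + (+0.01775) = 0.36744
t = 4: p = 0.36744 + (+0.01298) = 0.38042
t = 5: p = 0.38042 + (+0.00914) = 0.38956
t = 6: p = 0.38956 + (+0.00626) = 0.39583
t = 7: p = 0.39583 + (+0.00421) = 0.40004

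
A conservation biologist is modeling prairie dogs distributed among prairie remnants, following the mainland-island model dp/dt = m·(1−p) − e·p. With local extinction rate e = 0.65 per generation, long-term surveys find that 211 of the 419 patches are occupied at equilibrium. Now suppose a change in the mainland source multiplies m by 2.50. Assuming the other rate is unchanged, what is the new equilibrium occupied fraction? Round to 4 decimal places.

0.7172

Observed p* = 211/419 = 0.50358.
Balance m(1−p*) = e·p* gives m = e·p*/(1−p*) = 0.65×0.50358/0.49642 = 0.65938.
New p* = m/(m+e) = 1.64845/(1.64845+0.65000) = 0.71720.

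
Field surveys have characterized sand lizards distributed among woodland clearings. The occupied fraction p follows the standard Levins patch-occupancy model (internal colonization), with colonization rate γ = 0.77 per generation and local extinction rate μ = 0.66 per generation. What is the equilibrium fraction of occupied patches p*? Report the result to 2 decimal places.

0.14

At equilibrium, colonization balances extinction: γ·p*·(1−p*) = μ·p*.
So p* = 1 − μ/γ = 1 − 0.66/0.77 = 1 − 0.8571 = 0.1429.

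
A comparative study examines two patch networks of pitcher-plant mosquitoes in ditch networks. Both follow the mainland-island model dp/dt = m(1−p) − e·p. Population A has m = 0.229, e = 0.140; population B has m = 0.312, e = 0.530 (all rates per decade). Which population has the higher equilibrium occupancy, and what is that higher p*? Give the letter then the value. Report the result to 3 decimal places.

A, 0.621

A: p*_A = m/(m+e) = 0.229/0.3690 = 0.6206.
B: p*_B = 0.312/0.8420 = 0.3705.
A is higher at 0.6206.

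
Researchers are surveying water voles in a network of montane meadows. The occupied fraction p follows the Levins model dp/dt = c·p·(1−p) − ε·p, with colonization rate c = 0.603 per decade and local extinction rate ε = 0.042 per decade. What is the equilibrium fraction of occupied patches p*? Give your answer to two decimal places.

0.93

At equilibrium, colonization balances extinction: c·p*·(1−p*) = ε·p*.
So p* = 1 − ε/c = 1 − 0.042/0.603 = 1 − 0.0697 = 0.9303.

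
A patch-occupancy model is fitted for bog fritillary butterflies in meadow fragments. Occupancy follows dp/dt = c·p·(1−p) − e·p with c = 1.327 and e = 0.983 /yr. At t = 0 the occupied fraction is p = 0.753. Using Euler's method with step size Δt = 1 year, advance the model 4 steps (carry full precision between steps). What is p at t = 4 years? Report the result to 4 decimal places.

Update rule: p ← p + [c·p·(1−p) − e·p]·Δt with Δt = 1.
p: 0.75300 → 0.25961  (Δp = -0.49339)
p: 0.25961 → 0.25948  (Δp = -0.00013)
p: 0.25948 → 0.25939  (Δp = -0.00009)
p: 0.25939 → 0.25934  (Δp = -0.00006)

0.2593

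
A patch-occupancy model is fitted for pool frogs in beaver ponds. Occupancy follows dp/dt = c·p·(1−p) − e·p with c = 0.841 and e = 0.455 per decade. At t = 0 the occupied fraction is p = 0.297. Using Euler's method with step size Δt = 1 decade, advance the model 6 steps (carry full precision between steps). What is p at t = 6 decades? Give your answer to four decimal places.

Update rule: p ← p + [c·p·(1−p) − e·p]·Δt with Δt = 1.
step 1: Δp = +0.04046, p = 0.33746
step 2: Δp = +0.03449, p = 0.37195
step 3: Δp = +0.02722, p = 0.39917
step 4: Δp = +0.02008, p = 0.41925
step 5: Δp = +0.01401, p = 0.43326
step 6: Δp = +0.00937, p = 0.44263

0.4426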